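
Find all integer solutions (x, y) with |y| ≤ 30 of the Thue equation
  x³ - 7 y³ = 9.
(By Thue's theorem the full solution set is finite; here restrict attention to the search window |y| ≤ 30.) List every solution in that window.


The equation is x³ - 7y³ = 9. For fixed y, x³ = 7·y³ + 9, so a solution requires the RHS to be a perfect cube.
Strategy: iterate y from -30 to 30, compute RHS = 7·y³ + 9, and check whether it is a (positive or negative) perfect cube.
Check small values of y:
  y = 0: RHS = 9 is not a perfect cube.
  y = 1: RHS = 16 is not a perfect cube.
  y = -1: RHS = 2 is not a perfect cube.
  y = 2: RHS = 65 is not a perfect cube.
  y = -2: RHS = -47 is not a perfect cube.
  y = 3: RHS = 198 is not a perfect cube.
  y = -3: RHS = -180 is not a perfect cube.
Continuing the search up to |y| = 30 finds no solutions either.
No (x, y) in the scanned range satisfies the equation.

No integer solutions with |y| ≤ 30.


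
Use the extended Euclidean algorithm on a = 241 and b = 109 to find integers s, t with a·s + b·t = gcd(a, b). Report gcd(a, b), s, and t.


Euclidean algorithm on (241, 109) — divide until remainder is 0:
  241 = 2 · 109 + 23
  109 = 4 · 23 + 17
  23 = 1 · 17 + 6
  17 = 2 · 6 + 5
  6 = 1 · 5 + 1
  5 = 5 · 1 + 0
gcd(241, 109) = 1.
Track Bezout coefficients alongside the remainders: start with r₀ = 241 = a·1 + b·0 (s = 1, t = 0) and r₁ = 109 = a·0 + b·1 (s = 0, t = 1); each new remainder r_{k+1} = r_{k-1} − q_k·r_k inherits s_{k+1} = s_{k-1} − q_k·s_k, t_{k+1} = t_{k-1} − q_k·t_k, so r_k = a·s_k + b·t_k at every step:
  q = 2: r = 23, s = 1 − 2·0 = 1, t = 0 − 2·1 = -2  (check: 241·1 + 109·(-2) = 23)
  q = 4: r = 17, s = 0 − 4·1 = -4, t = 1 − 4·(-2) = 9  (check: 241·(-4) + 109·9 = 17)
  q = 1: r = 6, s = 1 − 1·(-4) = 5, t = -2 − 1·9 = -11  (check: 241·5 + 109·(-11) = 6)
  q = 2: r = 5, s = -4 − 2·5 = -14, t = 9 − 2·(-11) = 31  (check: 241·(-14) + 109·31 = 5)
  q = 1: r = 1, s = 5 − 1·(-14) = 19, t = -11 − 1·31 = -42  (check: 241·19 + 109·(-42) = 1)
The row with r = 1 (the gcd) gives the Bezout coefficients s = 19, t = -42.
Result: 241 · (19) + 109 · (-42) = 1.

gcd(241, 109) = 1; s = 19, t = -42 (check: 241·19 + 109·(-42) = 1).


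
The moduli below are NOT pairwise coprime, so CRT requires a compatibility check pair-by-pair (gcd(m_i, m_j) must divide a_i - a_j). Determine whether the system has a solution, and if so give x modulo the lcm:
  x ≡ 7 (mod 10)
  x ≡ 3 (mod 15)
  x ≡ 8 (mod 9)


Moduli 10, 15, 9 are not pairwise coprime, so CRT works modulo lcm(m_i) when all pairwise compatibility conditions hold.
Pairwise compatibility: gcd(m_i, m_j) must divide a_i - a_j for every pair.
Merge one congruence at a time:
  Start: x ≡ 7 (mod 10).
  Combine with x ≡ 3 (mod 15): gcd(10, 15) = 5, and 3 - 7 = -4 is NOT divisible by 5.
    ⇒ system is inconsistent (no integer solution).

No solution (the system is inconsistent).


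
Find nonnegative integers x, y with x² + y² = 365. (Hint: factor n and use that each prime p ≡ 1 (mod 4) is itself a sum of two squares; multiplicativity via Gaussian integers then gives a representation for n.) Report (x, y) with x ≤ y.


Step 1: Factor n = 365 = 5 · 73.
Step 2: Check the mod-4 condition on each prime factor: 5 ≡ 1 (mod 4), exponent 1; 73 ≡ 1 (mod 4), exponent 1.
All primes ≡ 3 (mod 4) appear to even exponent (or don't appear), so by the two-squares theorem n IS expressible as a sum of two squares.
Step 3: Build a representation. Here n = 5 · 73 is a product of primes ≡ 1 (mod 4). Each prime p ≡ 1 (mod 4) is itself a sum of two squares; find a² by testing p − a² for a perfect square:
  5: 5 − 1² = 4 = 2² ⇒ 5 = 1² + 2².
  73: 73 − 1² = 72, 73 − 2² = 69, 73 − 3² = 64 = 8² ⇒ 73 = 3² + 8².
  Combine using the Brahmagupta–Fibonacci identity (a² + b²)(c² + d²) = (ac − bd)² + (ad + bc)² = (ac + bd)² + (ad − bc)²:
  5 · 73 = 365: from (1² + 2²)(3² + 8²), take (1·3 − 2·8, 1·8 + 2·3) = (3 − 16, 8 + 6) = (-13, 14); dropping signs (only squares matter) gives (13, 14); check 13² + 14² = 169 + 196 = 365 ✓.
Step 4: Order so x ≤ y and verify: 13² + 14² = 169 + 196 = 365 = n. ✓

n = 365 = 13² + 14² (one valid representation with x ≤ y).


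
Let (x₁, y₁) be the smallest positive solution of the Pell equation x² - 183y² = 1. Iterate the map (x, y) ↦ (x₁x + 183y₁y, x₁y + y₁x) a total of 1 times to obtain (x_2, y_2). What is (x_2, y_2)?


Step 1: Find the fundamental solution (x₁, y₁) of x² - 183y² = 1.
  Expand √183 as a continued fraction. a₀ = ⌊√183⌋ = 13; iterate m_{k+1} = d_k·a_k − m_k, d_{k+1} = (183 − m_{k+1}²)/d_k, a_{k+1} = ⌊(a₀ + m_{k+1})/d_{k+1}⌋ (starting m₀ = 0, d₀ = 1), with convergents p_k = a_k·p_{k-1} + p_{k-2}, q_k = a_k·q_{k-1} + q_{k-2} (p₋₁ = 1, q₋₁ = 0):
  k = 0: a₀ = 13; p₀/q₀ = 13/1; p₀² − 183·q₀² = 169 − 183 = -14.
  k = 1: m = 13, d = 14, a = ⌊(13 + 13)/14⌋ = 1; p/q = (1·13 + 1)/(1·1 + 0) = 14/1; p² − 183·q² = 196 − 183 = 13.
  k = 2: m = 1, d = 13, a = ⌊(13 + 1)/13⌋ = 1; p/q = (1·14 + 13)/(1·1 + 1) = 27/2; p² − 183·q² = 729 − 732 = -3.
  k = 3: m = 12, d = 3, a = ⌊(13 + 12)/3⌋ = 8; p/q = (8·27 + 14)/(8·2 + 1) = 230/17; p² − 183·q² = 52900 − 52887 = 13.
  k = 4: m = 12, d = 13, a = ⌊(13 + 12)/13⌋ = 1; p/q = (1·230 + 27)/(1·17 + 2) = 257/19; p² − 183·q² = 66049 − 66063 = -14.
  k = 5: m = 1, d = 14, a = ⌊(13 + 1)/14⌋ = 1; p/q = (1·257 + 230)/(1·19 + 17) = 487/36; p² − 183·q² = 237169 − 237168 = 1.
  The first convergent with p² − 183·q² = 1 gives the fundamental solution (x₁, y₁) = (487, 36).
Step 2: Apply the recurrence (x_{n+1}, y_{n+1}) = (x₁x_n + 183y₁y_n, x₁y_n + y₁x_n) repeatedly.
  From (x_1, y_1) = (487, 36): x_2 = 487·487 + 183·36·36 = 474337; y_2 = 487·36 + 36·487 = 35064.
Step 3: Verify x_2² - 183·y_2² = 224995589569 - 224995589568 = 1 (should be 1). ✓

(x_1, y_1) = (487, 36); (x_2, y_2) = (474337, 35064).


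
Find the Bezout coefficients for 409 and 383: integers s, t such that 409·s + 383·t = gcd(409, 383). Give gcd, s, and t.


Euclidean algorithm on (409, 383) — divide until remainder is 0:
  409 = 1 · 383 + 26
  383 = 14 · 26 + 19
  26 = 1 · 19 + 7
  19 = 2 · 7 + 5
  7 = 1 · 5 + 2
  5 = 2 · 2 + 1
  2 = 2 · 1 + 0
gcd(409, 383) = 1.
Track Bezout coefficients alongside the remainders: start with r₀ = 409 = a·1 + b·0 (s = 1, t = 0) and r₁ = 383 = a·0 + b·1 (s = 0, t = 1); each new remainder r_{k+1} = r_{k-1} − q_k·r_k inherits s_{k+1} = s_{k-1} − q_k·s_k, t_{k+1} = t_{k-1} − q_k·t_k, so r_k = a·s_k + b·t_k at every step:
  q = 1: r = 26, s = 1 − 1·0 = 1, t = 0 − 1·1 = -1  (check: 409·1 + 383·(-1) = 26)
  q = 14: r = 19, s = 0 − 14·1 = -14, t = 1 − 14·(-1) = 15  (check: 409·(-14) + 383·15 = 19)
  q = 1: r = 7, s = 1 − 1·(-14) = 15, t = -1 − 1·15 = -16  (check: 409·15 + 383·(-16) = 7)
  q = 2: r = 5, s = -14 − 2·15 = -44, t = 15 − 2·(-16) = 47  (check: 409·(-44) + 383·47 = 5)
  q = 1: r = 2, s = 15 − 1·(-44) = 59, t = -16 − 1·47 = -63  (check: 409·59 + 383·(-63) = 2)
  q = 2: r = 1, s = -44 − 2·59 = -162, t = 47 − 2·(-63) = 173  (check: 409·(-162) + 383·173 = 1)
The row with r = 1 (the gcd) gives the Bezout coefficients s = -162, t = 173.
Result: 409 · (-162) + 383 · (173) = 1.

gcd(409, 383) = 1; s = -162, t = 173 (check: 409·(-162) + 383·173 = 1).


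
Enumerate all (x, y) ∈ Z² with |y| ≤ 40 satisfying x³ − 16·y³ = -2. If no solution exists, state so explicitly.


The equation is x³ - 16y³ = -2. For fixed y, x³ = 16·y³ − 2, so a solution requires the RHS to be a perfect cube.
Strategy: iterate y from -40 to 40, compute RHS = 16·y³ − 2, and check whether it is a (positive or negative) perfect cube.
Check small values of y:
  y = 0: RHS = -2 is not a perfect cube.
  y = 1: RHS = 14 is not a perfect cube.
  y = -1: RHS = -18 is not a perfect cube.
  y = 2: RHS = 126 is not a perfect cube.
  y = -2: RHS = -130 is not a perfect cube.
  y = 3: RHS = 430 is not a perfect cube.
  y = -3: RHS = -434 is not a perfect cube.
Continuing the search up to |y| = 40 finds no solutions either.
No (x, y) in the scanned range satisfies the equation.

No integer solutions with |y| ≤ 40.


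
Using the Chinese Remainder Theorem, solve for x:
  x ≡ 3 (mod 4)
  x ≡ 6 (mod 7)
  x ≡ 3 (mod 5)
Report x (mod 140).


Moduli 4, 7, 5 are pairwise coprime; by CRT there is a unique solution modulo M = 4 · 7 · 5 = 140.
Solve pairwise, accumulating the modulus:
  Start with x ≡ 3 (mod 4).
  Combine with x ≡ 6 (mod 7): since gcd(4, 7) = 1, we get a unique residue mod 28.
    Write x = 3 + 4·t and substitute into x ≡ 6 (mod 7): 4·t ≡ 6 − 3 = 3 (mod 7).
    The inverse of 4 mod 7 is 2 (since 4·2 = 8 = 1·7 + 1), so t ≡ 2·3 = 6 ≡ 6 (mod 7).
    Then x = 3 + 4·6 = 27, valid modulo lcm(4, 7) = 28: x ≡ 27 (mod 28).
  Combine with x ≡ 3 (mod 5): since gcd(28, 5) = 1, we get a unique residue mod 140.
    Write x = 27 + 28·t and substitute into x ≡ 3 (mod 5): 28·t ≡ 3 − 27 = -24 (mod 5).
    Reduce coefficients mod 5: 3·t ≡ 1 (mod 5).
    The inverse of 3 mod 5 is 2 (since 3·2 = 6 = 1·5 + 1), so t ≡ 2·1 = 2 ≡ 2 (mod 5).
    Then x = 27 + 28·2 = 83, valid modulo lcm(28, 5) = 140: x ≡ 83 (mod 140).
Verify: 83 mod 4 = 3 ✓, 83 mod 7 = 6 ✓, 83 mod 5 = 3 ✓.

x ≡ 83 (mod 140).


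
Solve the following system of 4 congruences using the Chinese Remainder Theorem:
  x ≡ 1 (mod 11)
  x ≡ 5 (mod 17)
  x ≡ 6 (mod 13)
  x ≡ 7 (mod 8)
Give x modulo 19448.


Product of moduli M = 11 · 17 · 13 · 8 = 19448.
Merge one congruence at a time:
  Start: x ≡ 1 (mod 11).
  Combine with x ≡ 5 (mod 17); new modulus lcm = 187.
    Write x = 1 + 11·t and substitute into x ≡ 5 (mod 17): 11·t ≡ 5 − 1 = 4 (mod 17).
    The inverse of 11 mod 17 is 14 (since 11·14 = 154 = 9·17 + 1), so t ≡ 14·4 = 56 ≡ 5 (mod 17).
    Then x = 1 + 11·5 = 56, valid modulo lcm(11, 17) = 187: x ≡ 56 (mod 187).
  Combine with x ≡ 6 (mod 13); new modulus lcm = 2431.
    Write x = 56 + 187·t and substitute into x ≡ 6 (mod 13): 187·t ≡ 6 − 56 = -50 (mod 13).
    Reduce coefficients mod 13: 5·t ≡ 2 (mod 13).
    The inverse of 5 mod 13 is 8 (since 5·8 = 40 = 3·13 + 1), so t ≡ 8·2 = 16 ≡ 3 (mod 13).
    Then x = 56 + 187·3 = 617, valid modulo lcm(187, 13) = 2431: x ≡ 617 (mod 2431).
  Combine with x ≡ 7 (mod 8); new modulus lcm = 19448.
    Write x = 617 + 2431·t and substitute into x ≡ 7 (mod 8): 2431·t ≡ 7 − 617 = -610 (mod 8).
    Reduce coefficients mod 8: 7·t ≡ 6 (mod 8).
    The inverse of 7 mod 8 is 7 (since 7·7 = 49 = 6·8 + 1), so t ≡ 7·6 = 42 ≡ 2 (mod 8).
    Then x = 617 + 2431·2 = 5479, valid modulo lcm(2431, 8) = 19448: x ≡ 5479 (mod 19448).
Verify against each original: 5479 mod 11 = 1, 5479 mod 17 = 5, 5479 mod 13 = 6, 5479 mod 8 = 7.

x ≡ 5479 (mod 19448).


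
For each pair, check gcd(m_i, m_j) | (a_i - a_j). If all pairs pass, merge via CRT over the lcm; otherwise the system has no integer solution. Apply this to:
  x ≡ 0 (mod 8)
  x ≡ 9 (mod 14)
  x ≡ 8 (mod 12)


Moduli 8, 14, 12 are not pairwise coprime, so CRT works modulo lcm(m_i) when all pairwise compatibility conditions hold.
Pairwise compatibility: gcd(m_i, m_j) must divide a_i - a_j for every pair.
Merge one congruence at a time:
  Start: x ≡ 0 (mod 8).
  Combine with x ≡ 9 (mod 14): gcd(8, 14) = 2, and 9 - 0 = 9 is NOT divisible by 2.
    ⇒ system is inconsistent (no integer solution).

No solution (the system is inconsistent).


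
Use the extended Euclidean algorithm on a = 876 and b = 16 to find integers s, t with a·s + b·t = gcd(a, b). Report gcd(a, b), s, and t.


Euclidean algorithm on (876, 16) — divide until remainder is 0:
  876 = 54 · 16 + 12
  16 = 1 · 12 + 4
  12 = 3 · 4 + 0
gcd(876, 16) = 4.
Track Bezout coefficients alongside the remainders: start with r₀ = 876 = a·1 + b·0 (s = 1, t = 0) and r₁ = 16 = a·0 + b·1 (s = 0, t = 1); each new remainder r_{k+1} = r_{k-1} − q_k·r_k inherits s_{k+1} = s_{k-1} − q_k·s_k, t_{k+1} = t_{k-1} − q_k·t_k, so r_k = a·s_k + b·t_k at every step:
  q = 54: r = 12, s = 1 − 54·0 = 1, t = 0 − 54·1 = -54  (check: 876·1 + 16·(-54) = 12)
  q = 1: r = 4, s = 0 − 1·1 = -1, t = 1 − 1·(-54) = 55  (check: 876·(-1) + 16·55 = 4)
The row with r = 4 (the gcd) gives the Bezout coefficients s = -1, t = 55.
Result: 876 · (-1) + 16 · (55) = 4.

gcd(876, 16) = 4; s = -1, t = 55 (check: 876·(-1) + 16·55 = 4).


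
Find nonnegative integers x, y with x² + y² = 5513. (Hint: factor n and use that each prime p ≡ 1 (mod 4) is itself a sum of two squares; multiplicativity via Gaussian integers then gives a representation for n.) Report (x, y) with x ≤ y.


Step 1: Factor n = 5513 = 37 · 149.
Step 2: Check the mod-4 condition on each prime factor: 37 ≡ 1 (mod 4), exponent 1; 149 ≡ 1 (mod 4), exponent 1.
All primes ≡ 3 (mod 4) appear to even exponent (or don't appear), so by the two-squares theorem n IS expressible as a sum of two squares.
Step 3: Build a representation. Here n = 37 · 149 is a product of primes ≡ 1 (mod 4). Each prime p ≡ 1 (mod 4) is itself a sum of two squares; find a² by testing p − a² for a perfect square:
  37: 37 − 1² = 36 = 6² ⇒ 37 = 1² + 6².
  149: 149 − 1² = 148, 149 − 2² = 145, 149 − 3² = 140, 149 − 4² = 133, 149 − 5² = 124, 149 − 6² = 113, 149 − 7² = 100 = 10² ⇒ 149 = 7² + 10².
  Combine using the Brahmagupta–Fibonacci identity (a² + b²)(c² + d²) = (ac − bd)² + (ad + bc)² = (ac + bd)² + (ad − bc)²:
  37 · 149 = 5513: from (1² + 6²)(7² + 10²), take (1·7 − 6·10, 1·10 + 6·7) = (7 − 60, 10 + 42) = (-53, 52); dropping signs (only squares matter) gives (53, 52); check 53² + 52² = 2809 + 2704 = 5513 ✓.
Step 4: Order so x ≤ y and verify: 52² + 53² = 2704 + 2809 = 5513 = n. ✓

n = 5513 = 52² + 53² (one valid representation with x ≤ y).


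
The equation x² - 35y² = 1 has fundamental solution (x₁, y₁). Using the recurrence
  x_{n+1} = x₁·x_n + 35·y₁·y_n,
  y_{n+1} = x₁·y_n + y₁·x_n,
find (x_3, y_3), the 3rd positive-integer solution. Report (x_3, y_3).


Step 1: Find the fundamental solution (x₁, y₁) of x² - 35y² = 1.
  Expand √35 as a continued fraction. a₀ = ⌊√35⌋ = 5; iterate m_{k+1} = d_k·a_k − m_k, d_{k+1} = (35 − m_{k+1}²)/d_k, a_{k+1} = ⌊(a₀ + m_{k+1})/d_{k+1}⌋ (starting m₀ = 0, d₀ = 1), with convergents p_k = a_k·p_{k-1} + p_{k-2}, q_k = a_k·q_{k-1} + q_{k-2} (p₋₁ = 1, q₋₁ = 0):
  k = 0: a₀ = 5; p₀/q₀ = 5/1; p₀² − 35·q₀² = 25 − 35 = -10.
  k = 1: m = 5, d = 10, a = ⌊(5 + 5)/10⌋ = 1; p/q = (1·5 + 1)/(1·1 + 0) = 6/1; p² − 35·q² = 36 − 35 = 1.
  The first convergent with p² − 35·q² = 1 gives the fundamental solution (x₁, y₁) = (6, 1).
Step 2: Apply the recurrence (x_{n+1}, y_{n+1}) = (x₁x_n + 35y₁y_n, x₁y_n + y₁x_n) repeatedly.
  From (x_1, y_1) = (6, 1): x_2 = 6·6 + 35·1·1 = 71; y_2 = 6·1 + 1·6 = 12.
  From (x_2, y_2) = (71, 12): x_3 = 6·71 + 35·1·12 = 846; y_3 = 6·12 + 1·71 = 143.
Step 3: Verify x_3² - 35·y_3² = 715716 - 715715 = 1 (should be 1). ✓

(x_1, y_1) = (6, 1); (x_3, y_3) = (846, 143).


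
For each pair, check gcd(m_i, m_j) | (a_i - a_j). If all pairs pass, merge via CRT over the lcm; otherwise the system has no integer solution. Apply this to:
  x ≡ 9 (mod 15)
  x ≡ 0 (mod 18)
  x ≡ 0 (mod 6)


Moduli 15, 18, 6 are not pairwise coprime, so CRT works modulo lcm(m_i) when all pairwise compatibility conditions hold.
Pairwise compatibility: gcd(m_i, m_j) must divide a_i - a_j for every pair.
Merge one congruence at a time:
  Start: x ≡ 9 (mod 15).
  Combine with x ≡ 0 (mod 18): gcd(15, 18) = 3; 0 - 9 = -9, which IS divisible by 3, so compatible.
    Write x = 9 + 15·t and substitute into x ≡ 0 (mod 18): 15·t ≡ 0 − 9 = -9 (mod 18).
    Divide the congruence (and modulus) by g = 3: 5·t ≡ -3 (mod 6).
    Reduce coefficients mod 6: 5·t ≡ 3 (mod 6).
    The inverse of 5 mod 6 is 5 (since 5·5 = 25 = 4·6 + 1), so t ≡ 5·3 = 15 ≡ 3 (mod 6).
    Then x = 9 + 15·3 = 54, valid modulo lcm(15, 18) = 90: x ≡ 54 (mod 90).
  Combine with x ≡ 0 (mod 6): gcd(90, 6) = 6; 0 - 54 = -54, which IS divisible by 6, so compatible.
    Write x = 54 + 90·t and substitute into x ≡ 0 (mod 6): 90·t ≡ 0 − 54 = -54 (mod 6).
    Divide the congruence (and modulus) by g = 6: 15·t ≡ -9 (mod 1).
    Modulo 1 every t works; take t = 0.
    Then x = 54 + 90·0 = 54, valid modulo lcm(90, 6) = 90: x ≡ 54 (mod 90).
Verify: 54 mod 15 = 9, 54 mod 18 = 0, 54 mod 6 = 0.

x ≡ 54 (mod 90).


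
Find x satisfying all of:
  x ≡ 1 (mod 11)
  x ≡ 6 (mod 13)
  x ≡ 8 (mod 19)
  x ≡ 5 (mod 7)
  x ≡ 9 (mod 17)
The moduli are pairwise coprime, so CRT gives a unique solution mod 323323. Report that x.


Product of moduli M = 11 · 13 · 19 · 7 · 17 = 323323.
Merge one congruence at a time:
  Start: x ≡ 1 (mod 11).
  Combine with x ≡ 6 (mod 13); new modulus lcm = 143.
    Write x = 1 + 11·t and substitute into x ≡ 6 (mod 13): 11·t ≡ 6 − 1 = 5 (mod 13).
    The inverse of 11 mod 13 is 6 (since 11·6 = 66 = 5·13 + 1), so t ≡ 6·5 = 30 ≡ 4 (mod 13).
    Then x = 1 + 11·4 = 45, valid modulo lcm(11, 13) = 143: x ≡ 45 (mod 143).
  Combine with x ≡ 8 (mod 19); new modulus lcm = 2717.
    Write x = 45 + 143·t and substitute into x ≡ 8 (mod 19): 143·t ≡ 8 − 45 = -37 (mod 19).
    Reduce coefficients mod 19: 10·t ≡ 1 (mod 19).
    The inverse of 10 mod 19 is 2 (since 10·2 = 20 = 1·19 + 1), so t ≡ 2·1 = 2 ≡ 2 (mod 19).
    Then x = 45 + 143·2 = 331, valid modulo lcm(143, 19) = 2717: x ≡ 331 (mod 2717).
  Combine with x ≡ 5 (mod 7); new modulus lcm = 19019.
    Write x = 331 + 2717·t and substitute into x ≡ 5 (mod 7): 2717·t ≡ 5 − 331 = -326 (mod 7).
    Reduce coefficients mod 7: 1·t ≡ 3 (mod 7).
    So t ≡ 3 (mod 7).
    Then x = 331 + 2717·3 = 8482, valid modulo lcm(2717, 7) = 19019: x ≡ 8482 (mod 19019).
  Combine with x ≡ 9 (mod 17); new modulus lcm = 323323.
    Write x = 8482 + 19019·t and substitute into x ≡ 9 (mod 17): 19019·t ≡ 9 − 8482 = -8473 (mod 17).
    Reduce coefficients mod 17: 13·t ≡ 10 (mod 17).
    The inverse of 13 mod 17 is 4 (since 13·4 = 52 = 3·17 + 1), so t ≡ 4·10 = 40 ≡ 6 (mod 17).
    Then x = 8482 + 19019·6 = 122596, valid modulo lcm(19019, 17) = 323323: x ≡ 122596 (mod 323323).
Verify against each original: 122596 mod 11 = 1, 122596 mod 13 = 6, 122596 mod 19 = 8, 122596 mod 7 = 5, 122596 mod 17 = 9.

x ≡ 122596 (mod 323323).


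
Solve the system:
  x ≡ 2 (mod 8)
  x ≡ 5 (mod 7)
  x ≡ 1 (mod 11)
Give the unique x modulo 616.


Moduli 8, 7, 11 are pairwise coprime; by CRT there is a unique solution modulo M = 8 · 7 · 11 = 616.
Solve pairwise, accumulating the modulus:
  Start with x ≡ 2 (mod 8).
  Combine with x ≡ 5 (mod 7): since gcd(8, 7) = 1, we get a unique residue mod 56.
    Write x = 2 + 8·t and substitute into x ≡ 5 (mod 7): 8·t ≡ 5 − 2 = 3 (mod 7).
    Reduce coefficients mod 7: 1·t ≡ 3 (mod 7).
    So t ≡ 3 (mod 7).
    Then x = 2 + 8·3 = 26, valid modulo lcm(8, 7) = 56: x ≡ 26 (mod 56).
  Combine with x ≡ 1 (mod 11): since gcd(56, 11) = 1, we get a unique residue mod 616.
    Write x = 26 + 56·t and substitute into x ≡ 1 (mod 11): 56·t ≡ 1 − 26 = -25 (mod 11).
    Reduce coefficients mod 11: 1·t ≡ 8 (mod 11).
    So t ≡ 8 (mod 11).
    Then x = 26 + 56·8 = 474, valid modulo lcm(56, 11) = 616: x ≡ 474 (mod 616).
Verify: 474 mod 8 = 2 ✓, 474 mod 7 = 5 ✓, 474 mod 11 = 1 ✓.

x ≡ 474 (mod 616).


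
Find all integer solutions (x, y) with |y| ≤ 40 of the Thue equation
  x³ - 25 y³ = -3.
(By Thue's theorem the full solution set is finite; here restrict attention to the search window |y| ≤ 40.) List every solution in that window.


The equation is x³ - 25y³ = -3. For fixed y, x³ = 25·y³ − 3, so a solution requires the RHS to be a perfect cube.
Strategy: iterate y from -40 to 40, compute RHS = 25·y³ − 3, and check whether it is a (positive or negative) perfect cube.
Check small values of y:
  y = 0: RHS = -3 is not a perfect cube.
  y = 1: RHS = 22 is not a perfect cube.
  y = -1: RHS = -28 is not a perfect cube.
  y = 2: RHS = 197 is not a perfect cube.
  y = -2: RHS = -203 is not a perfect cube.
  y = 3: RHS = 672 is not a perfect cube.
  y = -3: RHS = -678 is not a perfect cube.
Continuing the search up to |y| = 40 finds no solutions either.
No (x, y) in the scanned range satisfies the equation.

No integer solutions with |y| ≤ 40.


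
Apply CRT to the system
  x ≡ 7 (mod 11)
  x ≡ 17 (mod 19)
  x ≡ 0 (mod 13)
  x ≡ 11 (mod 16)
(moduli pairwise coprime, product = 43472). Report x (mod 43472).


Product of moduli M = 11 · 19 · 13 · 16 = 43472.
Merge one congruence at a time:
  Start: x ≡ 7 (mod 11).
  Combine with x ≡ 17 (mod 19); new modulus lcm = 209.
    Write x = 7 + 11·t and substitute into x ≡ 17 (mod 19): 11·t ≡ 17 − 7 = 10 (mod 19).
    The inverse of 11 mod 19 is 7 (since 11·7 = 77 = 4·19 + 1), so t ≡ 7·10 = 70 ≡ 13 (mod 19).
    Then x = 7 + 11·13 = 150, valid modulo lcm(11, 19) = 209: x ≡ 150 (mod 209).
  Combine with x ≡ 0 (mod 13); new modulus lcm = 2717.
    Write x = 150 + 209·t and substitute into x ≡ 0 (mod 13): 209·t ≡ 0 − 150 = -150 (mod 13).
    Reduce coefficients mod 13: 1·t ≡ 6 (mod 13).
    So t ≡ 6 (mod 13).
    Then x = 150 + 209·6 = 1404, valid modulo lcm(209, 13) = 2717: x ≡ 1404 (mod 2717).
  Combine with x ≡ 11 (mod 16); new modulus lcm = 43472.
    Write x = 1404 + 2717·t and substitute into x ≡ 11 (mod 16): 2717·t ≡ 11 − 1404 = -1393 (mod 16).
    Reduce coefficients mod 16: 13·t ≡ 15 (mod 16).
    The inverse of 13 mod 16 is 5 (since 13·5 = 65 = 4·16 + 1), so t ≡ 5·15 = 75 ≡ 11 (mod 16).
    Then x = 1404 + 2717·11 = 31291, valid modulo lcm(2717, 16) = 43472: x ≡ 31291 (mod 43472).
Verify against each original: 31291 mod 11 = 7, 31291 mod 19 = 17, 31291 mod 13 = 0, 31291 mod 16 = 11.

x ≡ 31291 (mod 43472).


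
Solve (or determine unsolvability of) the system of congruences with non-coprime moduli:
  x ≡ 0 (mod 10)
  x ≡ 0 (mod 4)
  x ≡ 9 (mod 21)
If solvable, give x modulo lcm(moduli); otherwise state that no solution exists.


Moduli 10, 4, 21 are not pairwise coprime, so CRT works modulo lcm(m_i) when all pairwise compatibility conditions hold.
Pairwise compatibility: gcd(m_i, m_j) must divide a_i - a_j for every pair.
Merge one congruence at a time:
  Start: x ≡ 0 (mod 10).
  Combine with x ≡ 0 (mod 4): gcd(10, 4) = 2; 0 - 0 = 0, which IS divisible by 2, so compatible.
    Write x = 0 + 10·t and substitute into x ≡ 0 (mod 4): 10·t ≡ 0 − 0 = 0 (mod 4).
    Divide the congruence (and modulus) by g = 2: 5·t ≡ 0 (mod 2).
    Reduce coefficients mod 2: 1·t ≡ 0 (mod 2).
    So t ≡ 0 (mod 2).
    Then x = 0 + 10·0 = 0, valid modulo lcm(10, 4) = 20: x ≡ 0 (mod 20).
  Combine with x ≡ 9 (mod 21): gcd(20, 21) = 1; 9 - 0 = 9, which IS divisible by 1, so compatible.
    Write x = 0 + 20·t and substitute into x ≡ 9 (mod 21): 20·t ≡ 9 − 0 = 9 (mod 21).
    The inverse of 20 mod 21 is 20 (since 20·20 = 400 = 19·21 + 1), so t ≡ 20·9 = 180 ≡ 12 (mod 21).
    Then x = 0 + 20·12 = 240, valid modulo lcm(20, 21) = 420: x ≡ 240 (mod 420).
Verify: 240 mod 10 = 0, 240 mod 4 = 0, 240 mod 21 = 9.

x ≡ 240 (mod 420).


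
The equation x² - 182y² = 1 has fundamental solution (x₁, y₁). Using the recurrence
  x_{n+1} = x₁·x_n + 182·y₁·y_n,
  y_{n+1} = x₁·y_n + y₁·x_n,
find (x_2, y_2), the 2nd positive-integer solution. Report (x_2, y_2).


Step 1: Find the fundamental solution (x₁, y₁) of x² - 182y² = 1.
  Expand √182 as a continued fraction. a₀ = ⌊√182⌋ = 13; iterate m_{k+1} = d_k·a_k − m_k, d_{k+1} = (182 − m_{k+1}²)/d_k, a_{k+1} = ⌊(a₀ + m_{k+1})/d_{k+1}⌋ (starting m₀ = 0, d₀ = 1), with convergents p_k = a_k·p_{k-1} + p_{k-2}, q_k = a_k·q_{k-1} + q_{k-2} (p₋₁ = 1, q₋₁ = 0):
  k = 0: a₀ = 13; p₀/q₀ = 13/1; p₀² − 182·q₀² = 169 − 182 = -13.
  k = 1: m = 13, d = 13, a = ⌊(13 + 13)/13⌋ = 2; p/q = (2·13 + 1)/(2·1 + 0) = 27/2; p² − 182·q² = 729 − 728 = 1.
  The first convergent with p² − 182·q² = 1 gives the fundamental solution (x₁, y₁) = (27, 2).
Step 2: Apply the recurrence (x_{n+1}, y_{n+1}) = (x₁x_n + 182y₁y_n, x₁y_n + y₁x_n) repeatedly.
  From (x_1, y_1) = (27, 2): x_2 = 27·27 + 182·2·2 = 1457; y_2 = 27·2 + 2·27 = 108.
Step 3: Verify x_2² - 182·y_2² = 2122849 - 2122848 = 1 (should be 1). ✓

(x_1, y_1) = (27, 2); (x_2, y_2) = (1457, 108).


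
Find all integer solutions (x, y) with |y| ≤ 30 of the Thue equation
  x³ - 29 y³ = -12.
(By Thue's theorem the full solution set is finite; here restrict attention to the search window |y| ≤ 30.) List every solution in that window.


The equation is x³ - 29y³ = -12. For fixed y, x³ = 29·y³ − 12, so a solution requires the RHS to be a perfect cube.
Strategy: iterate y from -30 to 30, compute RHS = 29·y³ − 12, and check whether it is a (positive or negative) perfect cube.
Check small values of y:
  y = 0: RHS = -12 is not a perfect cube.
  y = 1: RHS = 17 is not a perfect cube.
  y = -1: RHS = -41 is not a perfect cube.
  y = 2: RHS = 220 is not a perfect cube.
  y = -2: RHS = -244 is not a perfect cube.
  y = 3: RHS = 771 is not a perfect cube.
  y = -3: RHS = -795 is not a perfect cube.
Continuing the search up to |y| = 30 finds no solutions either.
No (x, y) in the scanned range satisfies the equation.

No integer solutions with |y| ≤ 30.


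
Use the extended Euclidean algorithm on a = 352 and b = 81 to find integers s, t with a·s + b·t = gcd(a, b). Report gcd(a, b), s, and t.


Euclidean algorithm on (352, 81) — divide until remainder is 0:
  352 = 4 · 81 + 28
  81 = 2 · 28 + 25
  28 = 1 · 25 + 3
  25 = 8 · 3 + 1
  3 = 3 · 1 + 0
gcd(352, 81) = 1.
Track Bezout coefficients alongside the remainders: start with r₀ = 352 = a·1 + b·0 (s = 1, t = 0) and r₁ = 81 = a·0 + b·1 (s = 0, t = 1); each new remainder r_{k+1} = r_{k-1} − q_k·r_k inherits s_{k+1} = s_{k-1} − q_k·s_k, t_{k+1} = t_{k-1} − q_k·t_k, so r_k = a·s_k + b·t_k at every step:
  q = 4: r = 28, s = 1 − 4·0 = 1, t = 0 − 4·1 = -4  (check: 352·1 + 81·(-4) = 28)
  q = 2: r = 25, s = 0 − 2·1 = -2, t = 1 − 2·(-4) = 9  (check: 352·(-2) + 81·9 = 25)
  q = 1: r = 3, s = 1 − 1·(-2) = 3, t = -4 − 1·9 = -13  (check: 352·3 + 81·(-13) = 3)
  q = 8: r = 1, s = -2 − 8·3 = -26, t = 9 − 8·(-13) = 113  (check: 352·(-26) + 81·113 = 1)
The row with r = 1 (the gcd) gives the Bezout coefficients s = -26, t = 113.
Result: 352 · (-26) + 81 · (113) = 1.

gcd(352, 81) = 1; s = -26, t = 113 (check: 352·(-26) + 81·113 = 1).


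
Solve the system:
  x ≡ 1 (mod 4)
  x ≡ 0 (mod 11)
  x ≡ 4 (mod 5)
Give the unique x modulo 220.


Moduli 4, 11, 5 are pairwise coprime; by CRT there is a unique solution modulo M = 4 · 11 · 5 = 220.
Solve pairwise, accumulating the modulus:
  Start with x ≡ 1 (mod 4).
  Combine with x ≡ 0 (mod 11): since gcd(4, 11) = 1, we get a unique residue mod 44.
    Write x = 1 + 4·t and substitute into x ≡ 0 (mod 11): 4·t ≡ 0 − 1 = -1 (mod 11).
    Reduce coefficients mod 11: 4·t ≡ 10 (mod 11).
    The inverse of 4 mod 11 is 3 (since 4·3 = 12 = 1·11 + 1), so t ≡ 3·10 = 30 ≡ 8 (mod 11).
    Then x = 1 + 4·8 = 33, valid modulo lcm(4, 11) = 44: x ≡ 33 (mod 44).
  Combine with x ≡ 4 (mod 5): since gcd(44, 5) = 1, we get a unique residue mod 220.
    Write x = 33 + 44·t and substitute into x ≡ 4 (mod 5): 44·t ≡ 4 − 33 = -29 (mod 5).
    Reduce coefficients mod 5: 4·t ≡ 1 (mod 5).
    The inverse of 4 mod 5 is 4 (since 4·4 = 16 = 3·5 + 1), so t ≡ 4·1 = 4 ≡ 4 (mod 5).
    Then x = 33 + 44·4 = 209, valid modulo lcm(44, 5) = 220: x ≡ 209 (mod 220).
Verify: 209 mod 4 = 1 ✓, 209 mod 11 = 0 ✓, 209 mod 5 = 4 ✓.

x ≡ 209 (mod 220).


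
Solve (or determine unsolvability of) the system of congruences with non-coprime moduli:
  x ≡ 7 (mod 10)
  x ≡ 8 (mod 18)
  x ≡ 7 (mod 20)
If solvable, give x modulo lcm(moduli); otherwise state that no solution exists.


Moduli 10, 18, 20 are not pairwise coprime, so CRT works modulo lcm(m_i) when all pairwise compatibility conditions hold.
Pairwise compatibility: gcd(m_i, m_j) must divide a_i - a_j for every pair.
Merge one congruence at a time:
  Start: x ≡ 7 (mod 10).
  Combine with x ≡ 8 (mod 18): gcd(10, 18) = 2, and 8 - 7 = 1 is NOT divisible by 2.
    ⇒ system is inconsistent (no integer solution).

No solution (the system is inconsistent).


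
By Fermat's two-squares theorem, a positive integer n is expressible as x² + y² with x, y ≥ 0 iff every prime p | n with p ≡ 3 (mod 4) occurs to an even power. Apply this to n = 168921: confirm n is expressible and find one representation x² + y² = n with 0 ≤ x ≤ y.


Step 1: Factor n = 168921 = 3^2 · 137^2.
Step 2: Check the mod-4 condition on each prime factor: 3 ≡ 3 (mod 4), exponent 2 (must be even); 137 ≡ 1 (mod 4), exponent 2.
All primes ≡ 3 (mod 4) appear to even exponent (or don't appear), so by the two-squares theorem n IS expressible as a sum of two squares.
Step 3: Build a representation. Group n = k² · m with k = 3 and m = 137 · 137 = 18769 (a product of primes ≡ 1 (mod 4)); a representation of m scales to one of n via (k·x)² + (k·y)² = k²(x² + y²). Each prime p ≡ 1 (mod 4) is itself a sum of two squares; find a² by testing p − a² for a perfect square:
  137: 137 − 1² = 136, 137 − 2² = 133, 137 − 3² = 128, 137 − 4² = 121 = 11² ⇒ 137 = 4² + 11².
  Combine using the Brahmagupta–Fibonacci identity (a² + b²)(c² + d²) = (ac − bd)² + (ad + bc)² = (ac + bd)² + (ad − bc)²:
  137 · 137 = 18769: from (4² + 11²)(4² + 11²), take (4·4 − 11·11, 4·11 + 11·4) = (16 − 121, 44 + 44) = (-105, 88); dropping signs (only squares matter) gives (105, 88); check 105² + 88² = 11025 + 7744 = 18769 ✓.
  Scale by k = 3: (3·105, 3·88) = (315, 264).
Step 4: Order so x ≤ y and verify: 264² + 315² = 69696 + 99225 = 168921 = n. ✓

n = 168921 = 264² + 315² (one valid representation with x ≤ y).


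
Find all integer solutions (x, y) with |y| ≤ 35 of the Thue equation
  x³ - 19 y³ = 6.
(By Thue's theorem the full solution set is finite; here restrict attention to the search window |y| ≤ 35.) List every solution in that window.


The equation is x³ - 19y³ = 6. For fixed y, x³ = 19·y³ + 6, so a solution requires the RHS to be a perfect cube.
Strategy: iterate y from -35 to 35, compute RHS = 19·y³ + 6, and check whether it is a (positive or negative) perfect cube.
Check small values of y:
  y = 0: RHS = 6 is not a perfect cube.
  y = 1: RHS = 25 is not a perfect cube.
  y = -1: RHS = -13 is not a perfect cube.
  y = 2: RHS = 158 is not a perfect cube.
  y = -2: RHS = -146 is not a perfect cube.
  y = 3: RHS = 519 is not a perfect cube.
  y = -3: RHS = -507 is not a perfect cube.
Continuing the search up to |y| = 35 finds no solutions either.
No (x, y) in the scanned range satisfies the equation.

No integer solutions with |y| ≤ 35.


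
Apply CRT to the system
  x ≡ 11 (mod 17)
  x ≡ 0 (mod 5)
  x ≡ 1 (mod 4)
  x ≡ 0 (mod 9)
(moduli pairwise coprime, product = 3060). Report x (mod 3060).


Product of moduli M = 17 · 5 · 4 · 9 = 3060.
Merge one congruence at a time:
  Start: x ≡ 11 (mod 17).
  Combine with x ≡ 0 (mod 5); new modulus lcm = 85.
    Write x = 11 + 17·t and substitute into x ≡ 0 (mod 5): 17·t ≡ 0 − 11 = -11 (mod 5).
    Reduce coefficients mod 5: 2·t ≡ 4 (mod 5).
    The inverse of 2 mod 5 is 3 (since 2·3 = 6 = 1·5 + 1), so t ≡ 3·4 = 12 ≡ 2 (mod 5).
    Then x = 11 + 17·2 = 45, valid modulo lcm(17, 5) = 85: x ≡ 45 (mod 85).
  Combine with x ≡ 1 (mod 4); new modulus lcm = 340.
    Write x = 45 + 85·t and substitute into x ≡ 1 (mod 4): 85·t ≡ 1 − 45 = -44 (mod 4).
    Reduce coefficients mod 4: 1·t ≡ 0 (mod 4).
    So t ≡ 0 (mod 4).
    Then x = 45 + 85·0 = 45, valid modulo lcm(85, 4) = 340: x ≡ 45 (mod 340).
  Combine with x ≡ 0 (mod 9); new modulus lcm = 3060.
    Write x = 45 + 340·t and substitute into x ≡ 0 (mod 9): 340·t ≡ 0 − 45 = -45 (mod 9).
    Reduce coefficients mod 9: 7·t ≡ 0 (mod 9).
    The inverse of 7 mod 9 is 4 (since 7·4 = 28 = 3·9 + 1), so t ≡ 4·0 = 0 ≡ 0 (mod 9).
    Then x = 45 + 340·0 = 45, valid modulo lcm(340, 9) = 3060: x ≡ 45 (mod 3060).
Verify against each original: 45 mod 17 = 11, 45 mod 5 = 0, 45 mod 4 = 1, 45 mod 9 = 0.

x ≡ 45 (mod 3060).


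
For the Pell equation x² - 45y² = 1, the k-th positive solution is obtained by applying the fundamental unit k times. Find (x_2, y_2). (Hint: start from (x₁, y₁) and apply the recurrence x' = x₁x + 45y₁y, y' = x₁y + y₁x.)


Step 1: Find the fundamental solution (x₁, y₁) of x² - 45y² = 1.
  Expand √45 as a continued fraction. a₀ = ⌊√45⌋ = 6; iterate m_{k+1} = d_k·a_k − m_k, d_{k+1} = (45 − m_{k+1}²)/d_k, a_{k+1} = ⌊(a₀ + m_{k+1})/d_{k+1}⌋ (starting m₀ = 0, d₀ = 1), with convergents p_k = a_k·p_{k-1} + p_{k-2}, q_k = a_k·q_{k-1} + q_{k-2} (p₋₁ = 1, q₋₁ = 0):
  k = 0: a₀ = 6; p₀/q₀ = 6/1; p₀² − 45·q₀² = 36 − 45 = -9.
  k = 1: m = 6, d = 9, a = ⌊(6 + 6)/9⌋ = 1; p/q = (1·6 + 1)/(1·1 + 0) = 7/1; p² − 45·q² = 49 − 45 = 4.
  k = 2: m = 3, d = 4, a = ⌊(6 + 3)/4⌋ = 2; p/q = (2·7 + 6)/(2·1 + 1) = 20/3; p² − 45·q² = 400 − 405 = -5.
  k = 3: m = 5, d = 5, a = ⌊(6 + 5)/5⌋ = 2; p/q = (2·20 + 7)/(2·3 + 1) = 47/7; p² − 45·q² = 2209 − 2205 = 4.
  k = 4: m = 5, d = 4, a = ⌊(6 + 5)/4⌋ = 2; p/q = (2·47 + 20)/(2·7 + 3) = 114/17; p² − 45·q² = 12996 − 13005 = -9.
  k = 5: m = 3, d = 9, a = ⌊(6 + 3)/9⌋ = 1; p/q = (1·114 + 47)/(1·17 + 7) = 161/24; p² − 45·q² = 25921 − 25920 = 1.
  The first convergent with p² − 45·q² = 1 gives the fundamental solution (x₁, y₁) = (161, 24).
Step 2: Apply the recurrence (x_{n+1}, y_{n+1}) = (x₁x_n + 45y₁y_n, x₁y_n + y₁x_n) repeatedly.
  From (x_1, y_1) = (161, 24): x_2 = 161·161 + 45·24·24 = 51841; y_2 = 161·24 + 24·161 = 7728.
Step 3: Verify x_2² - 45·y_2² = 2687489281 - 2687489280 = 1 (should be 1). ✓

(x_1, y_1) = (161, 24); (x_2, y_2) = (51841, 7728).


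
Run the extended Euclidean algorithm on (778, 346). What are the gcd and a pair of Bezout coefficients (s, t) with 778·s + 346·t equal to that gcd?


Euclidean algorithm on (778, 346) — divide until remainder is 0:
  778 = 2 · 346 + 86
  346 = 4 · 86 + 2
  86 = 43 · 2 + 0
gcd(778, 346) = 2.
Track Bezout coefficients alongside the remainders: start with r₀ = 778 = a·1 + b·0 (s = 1, t = 0) and r₁ = 346 = a·0 + b·1 (s = 0, t = 1); each new remainder r_{k+1} = r_{k-1} − q_k·r_k inherits s_{k+1} = s_{k-1} − q_k·s_k, t_{k+1} = t_{k-1} − q_k·t_k, so r_k = a·s_k + b·t_k at every step:
  q = 2: r = 86, s = 1 − 2·0 = 1, t = 0 − 2·1 = -2  (check: 778·1 + 346·(-2) = 86)
  q = 4: r = 2, s = 0 − 4·1 = -4, t = 1 − 4·(-2) = 9  (check: 778·(-4) + 346·9 = 2)
The row with r = 2 (the gcd) gives the Bezout coefficients s = -4, t = 9.
Result: 778 · (-4) + 346 · (9) = 2.

gcd(778, 346) = 2; s = -4, t = 9 (check: 778·(-4) + 346·9 = 2).


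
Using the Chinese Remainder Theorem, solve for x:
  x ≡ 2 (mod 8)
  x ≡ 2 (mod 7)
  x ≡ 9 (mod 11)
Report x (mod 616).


Moduli 8, 7, 11 are pairwise coprime; by CRT there is a unique solution modulo M = 8 · 7 · 11 = 616.
Solve pairwise, accumulating the modulus:
  Start with x ≡ 2 (mod 8).
  Combine with x ≡ 2 (mod 7): since gcd(8, 7) = 1, we get a unique residue mod 56.
    Write x = 2 + 8·t and substitute into x ≡ 2 (mod 7): 8·t ≡ 2 − 2 = 0 (mod 7).
    Reduce coefficients mod 7: 1·t ≡ 0 (mod 7).
    So t ≡ 0 (mod 7).
    Then x = 2 + 8·0 = 2, valid modulo lcm(8, 7) = 56: x ≡ 2 (mod 56).
  Combine with x ≡ 9 (mod 11): since gcd(56, 11) = 1, we get a unique residue mod 616.
    Write x = 2 + 56·t and substitute into x ≡ 9 (mod 11): 56·t ≡ 9 − 2 = 7 (mod 11).
    Reduce coefficients mod 11: 1·t ≡ 7 (mod 11).
    So t ≡ 7 (mod 11).
    Then x = 2 + 56·7 = 394, valid modulo lcm(56, 11) = 616: x ≡ 394 (mod 616).
Verify: 394 mod 8 = 2 ✓, 394 mod 7 = 2 ✓, 394 mod 11 = 9 ✓.

x ≡ 394 (mod 616).


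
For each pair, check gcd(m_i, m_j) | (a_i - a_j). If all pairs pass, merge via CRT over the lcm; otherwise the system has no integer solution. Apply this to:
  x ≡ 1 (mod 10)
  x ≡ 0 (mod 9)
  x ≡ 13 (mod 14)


Moduli 10, 9, 14 are not pairwise coprime, so CRT works modulo lcm(m_i) when all pairwise compatibility conditions hold.
Pairwise compatibility: gcd(m_i, m_j) must divide a_i - a_j for every pair.
Merge one congruence at a time:
  Start: x ≡ 1 (mod 10).
  Combine with x ≡ 0 (mod 9): gcd(10, 9) = 1; 0 - 1 = -1, which IS divisible by 1, so compatible.
    Write x = 1 + 10·t and substitute into x ≡ 0 (mod 9): 10·t ≡ 0 − 1 = -1 (mod 9).
    Reduce coefficients mod 9: 1·t ≡ 8 (mod 9).
    So t ≡ 8 (mod 9).
    Then x = 1 + 10·8 = 81, valid modulo lcm(10, 9) = 90: x ≡ 81 (mod 90).
  Combine with x ≡ 13 (mod 14): gcd(90, 14) = 2; 13 - 81 = -68, which IS divisible by 2, so compatible.
    Write x = 81 + 90·t and substitute into x ≡ 13 (mod 14): 90·t ≡ 13 − 81 = -68 (mod 14).
    Divide the congruence (and modulus) by g = 2: 45·t ≡ -34 (mod 7).
    Reduce coefficients mod 7: 3·t ≡ 1 (mod 7).
    The inverse of 3 mod 7 is 5 (since 3·5 = 15 = 2·7 + 1), so t ≡ 5·1 = 5 ≡ 5 (mod 7).
    Then x = 81 + 90·5 = 531, valid modulo lcm(90, 14) = 630: x ≡ 531 (mod 630).
Verify: 531 mod 10 = 1, 531 mod 9 = 0, 531 mod 14 = 13.

x ≡ 531 (mod 630).


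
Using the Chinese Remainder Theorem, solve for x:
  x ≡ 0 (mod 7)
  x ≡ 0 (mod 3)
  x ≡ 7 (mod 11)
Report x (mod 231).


Moduli 7, 3, 11 are pairwise coprime; by CRT there is a unique solution modulo M = 7 · 3 · 11 = 231.
Solve pairwise, accumulating the modulus:
  Start with x ≡ 0 (mod 7).
  Combine with x ≡ 0 (mod 3): since gcd(7, 3) = 1, we get a unique residue mod 21.
    Write x = 0 + 7·t and substitute into x ≡ 0 (mod 3): 7·t ≡ 0 − 0 = 0 (mod 3).
    Reduce coefficients mod 3: 1·t ≡ 0 (mod 3).
    So t ≡ 0 (mod 3).
    Then x = 0 + 7·0 = 0, valid modulo lcm(7, 3) = 21: x ≡ 0 (mod 21).
  Combine with x ≡ 7 (mod 11): since gcd(21, 11) = 1, we get a unique residue mod 231.
    Write x = 0 + 21·t and substitute into x ≡ 7 (mod 11): 21·t ≡ 7 − 0 = 7 (mod 11).
    Reduce coefficients mod 11: 10·t ≡ 7 (mod 11).
    The inverse of 10 mod 11 is 10 (since 10·10 = 100 = 9·11 + 1), so t ≡ 10·7 = 70 ≡ 4 (mod 11).
    Then x = 0 + 21·4 = 84, valid modulo lcm(21, 11) = 231: x ≡ 84 (mod 231).
Verify: 84 mod 7 = 0 ✓, 84 mod 3 = 0 ✓, 84 mod 11 = 7 ✓.

x ≡ 84 (mod 231).


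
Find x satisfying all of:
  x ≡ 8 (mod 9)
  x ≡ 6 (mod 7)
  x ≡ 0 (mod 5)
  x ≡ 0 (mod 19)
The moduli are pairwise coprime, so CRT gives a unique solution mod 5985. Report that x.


Product of moduli M = 9 · 7 · 5 · 19 = 5985.
Merge one congruence at a time:
  Start: x ≡ 8 (mod 9).
  Combine with x ≡ 6 (mod 7); new modulus lcm = 63.
    Write x = 8 + 9·t and substitute into x ≡ 6 (mod 7): 9·t ≡ 6 − 8 = -2 (mod 7).
    Reduce coefficients mod 7: 2·t ≡ 5 (mod 7).
    The inverse of 2 mod 7 is 4 (since 2·4 = 8 = 1·7 + 1), so t ≡ 4·5 = 20 ≡ 6 (mod 7).
    Then x = 8 + 9·6 = 62, valid modulo lcm(9, 7) = 63: x ≡ 62 (mod 63).
  Combine with x ≡ 0 (mod 5); new modulus lcm = 315.
    Write x = 62 + 63·t and substitute into x ≡ 0 (mod 5): 63·t ≡ 0 − 62 = -62 (mod 5).
    Reduce coefficients mod 5: 3·t ≡ 3 (mod 5).
    The inverse of 3 mod 5 is 2 (since 3·2 = 6 = 1·5 + 1), so t ≡ 2·3 = 6 ≡ 1 (mod 5).
    Then x = 62 + 63·1 = 125, valid modulo lcm(63, 5) = 315: x ≡ 125 (mod 315).
  Combine with x ≡ 0 (mod 19); new modulus lcm = 5985.
    Write x = 125 + 315·t and substitute into x ≡ 0 (mod 19): 315·t ≡ 0 − 125 = -125 (mod 19).
    Reduce coefficients mod 19: 11·t ≡ 8 (mod 19).
    The inverse of 11 mod 19 is 7 (since 11·7 = 77 = 4·19 + 1), so t ≡ 7·8 = 56 ≡ 18 (mod 19).
    Then x = 125 + 315·18 = 5795, valid modulo lcm(315, 19) = 5985: x ≡ 5795 (mod 5985).
Verify against each original: 5795 mod 9 = 8, 5795 mod 7 = 6, 5795 mod 5 = 0, 5795 mod 19 = 0.

x ≡ 5795 (mod 5985).
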